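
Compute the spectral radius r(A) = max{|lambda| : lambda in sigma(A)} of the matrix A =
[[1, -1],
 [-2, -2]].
r(A) = (1 + sqrt(17))/2 ≈ 2.5616

The eigenvalues of A are the roots of its characteristic polynomial. With M = A (coefficients from the trace and determinant):
  p(λ) = det(λ I - M) = λ^2 + λ - 4.
For λ^2 + λ - 4 the discriminant is 17. It is nonnegative but not a perfect square, so the roots are real and irrational: λ = (-1 ± sqrt(17))/2 ≈ 1.5616, -2.5616.
Thus the eigenvalues (to 4 decimals) are 1.5616 (modulus 1.5616); -2.5616 (modulus 2.5616). The spectral radius is the largest modulus: r(A) = (1 + sqrt(17))/2 ≈ 2.5616. (Cross-check: r(A) ≤ ||A||_2 ≈ 2.8284; equality holds whenever A is normal, though it can also hold for some non-normal A.)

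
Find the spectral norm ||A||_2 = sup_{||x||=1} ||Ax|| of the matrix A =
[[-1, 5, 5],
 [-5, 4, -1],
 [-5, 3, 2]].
||A||_2 ≈ 10.0201 (= sqrt(largest eigenvalue of A^T A))

||A||_2 = sigma_max(A) = sqrt(lambda_max(A^T A)). Form the symmetric matrix M = A^T A =
[[51, -40, -10],
 [-40, 50, 27],
 [-10, 27, 30]].
Its characteristic polynomial (trace, sum of principal 2x2 minors, determinant of M give the coefficients) is
  p(λ) = det(λ I - M) = λ^3 - 131λ^2 + 3151λ - 7921.
No integer candidate from the rational root theorem (±divisors of 7921) is a root, so the roots are irrational. The cubic discriminant is Δ = 31176479824 > 0, so there are three distinct real roots. p(2) = -2135 and p(3) = 380 have opposite signs, so a root lies in (2, 3); Newton's method refines it to λ ≈ 2.8424. p(27) = 1340 and p(28) = -445 have opposite signs, so a root lies in (27, 28); Newton's method refines it to λ ≈ 27.7557. p(100) = -2821 and p(101) = 4300 have opposite signs, so a root lies in (100, 101); Newton's method refines it to λ ≈ 100.4019. Check (Vieta): the three roots sum to 131, matching tr M = 131.
So the eigenvalues of A^T A are ≈ 2.8424, 27.7557, 100.4019 (all ≥ 0, as they must be for A^T A). The largest is λ_max ≈ 100.4019, hence ||A||_2 = sqrt(λ_max) ≈ 10.0201.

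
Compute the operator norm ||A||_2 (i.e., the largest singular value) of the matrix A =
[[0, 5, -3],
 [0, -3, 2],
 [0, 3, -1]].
||A||_2 = sqrt((57 + sqrt(3145))/2) ≈ 7.5193 (= sqrt(largest eigenvalue of A^T A))

||A||_2 = sigma_max(A) = sqrt(lambda_max(A^T A)). Form the symmetric matrix M = A^T A =
[[0, 0, 0],
 [0, 43, -24],
 [0, -24, 14]].
Its characteristic polynomial (trace, sum of principal 2x2 minors, determinant of M give the coefficients) is
  p(λ) = det(λ I - M) = λ^3 - 57λ^2 + 26λ.
The constant term is 0, so λ = 0 is a root. Dividing out λ leaves p(λ) = λ(λ^2 - 57λ + 26). For λ^2 - 57λ + 26 the discriminant is 3145. It is nonnegative but not a perfect square, so the roots are real and irrational: λ = (57 ± sqrt(3145))/2 ≈ 56.5401, 0.4599.
So the eigenvalues of A^T A are ≈ 0, 0.4599, 56.5401 (all ≥ 0, as they must be for A^T A). The largest is λ_max = (57 + sqrt(3145))/2 ≈ 56.5401, hence ||A||_2 = sqrt(λ_max) = sqrt((57 + sqrt(3145))/2) ≈ 7.5193.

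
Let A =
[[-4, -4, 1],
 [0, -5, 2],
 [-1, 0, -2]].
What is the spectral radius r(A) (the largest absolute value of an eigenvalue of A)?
r(A) ≈ 4.9828

The eigenvalues of A are the roots of its characteristic polynomial. With M = A (coefficients from the trace, the sum of principal 2x2 minors, and det A):
  p(λ) = det(λ I - M) = λ^3 + 11λ^2 + 39λ + 37.
No integer candidate from the rational root theorem (±divisors of 37) is a root, so the roots are irrational. The cubic discriminant is Δ = -1472 < 0, so there is one real root and a complex-conjugate pair. p(-2) = -5 and p(-1) = 8 have opposite signs, so a root lies in (-2, -1); Newton's method refines it to λ ≈ -1.4902. Dividing out (λ - (-1.4902)) leaves approximately λ^2 + 9.5098λ + 24.8281. For λ^2 + 9.5098λ + 24.8281 the discriminant is -8.8771. It is negative, so the remaining roots are the complex-conjugate pair λ ≈ -4.7549 ± 1.4897i. Their product equals the constant term, so |λ|^2 ≈ 24.8281 and |λ| ≈ 4.9828.
Thus the eigenvalues (to 4 decimals) are -1.4902 (modulus 1.4902); -4.7549 ± 1.4897i (modulus 4.9828). The spectral radius is the largest modulus: r(A) ≈ 4.9828. (Cross-check: r(A) ≤ ||A||_2 ≈ 7.2885; equality holds whenever A is normal, though it can also hold for some non-normal A.)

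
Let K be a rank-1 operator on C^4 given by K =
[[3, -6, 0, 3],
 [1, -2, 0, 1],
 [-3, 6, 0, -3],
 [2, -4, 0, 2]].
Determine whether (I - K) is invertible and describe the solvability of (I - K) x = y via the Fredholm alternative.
(I - K) is invertible (det(I - K) = -2 ≠ 0), so for every y in C^4 the equation (I - K) x = y has a unique solution.

K has rank 1, so it is an outer product K = u v^T: every row of K is a multiple of one row vector. Reading off the entries, u = (3, 1, -3, 2) and v = (1, -2, 0, 1) (row i of K equals u_i·v^T). A rank-one matrix u v^T satisfies K u = u (v·u) and kills the (3)-dimensional subspace v^⊥, so its characteristic polynomial is lambda^3 (lambda - v·u) with v·u = tr K = 3. Hence the eigenvalues of I - K are 1 (multiplicity 3) and 1 - (3) = -2, so det(I - K) = -2. (Direct check: I - K =
[[-2, 6, 0, -3],
 [-1, 3, 0, -1],
 [3, -6, 1, 3],
 [-2, 4, 0, -1]]
has determinant -2.) The finite-dimensional Fredholm alternative says: either (I - K) is invertible, or ker(I - K) ≠ {0} and then range(I - K) = ker((I - K)^*)^⊥, with dim ker(I - K) = dim ker((I - K)^*). Since det(I - K) ≠ 0, 1 is not an eigenvalue of K and ker(I - K) = {0}, so we are in the first case: for every y there is a unique x = (I - K)^(-1) y. Explicitly, by the Sherman–Morrison formula, (I - u v^T)^(-1) = I + u v^T/(1 - v·u), i.e. (I - K)^(-1) = I + K/(-2).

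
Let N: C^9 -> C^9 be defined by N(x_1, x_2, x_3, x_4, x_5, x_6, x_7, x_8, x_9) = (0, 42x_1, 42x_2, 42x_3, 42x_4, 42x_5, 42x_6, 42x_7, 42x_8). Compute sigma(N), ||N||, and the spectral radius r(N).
sigma(N) = {0}; ||N|| = 42; r(N) = 0. (N is nilpotent with N^9 = 0.)

On C^9, N is a strictly lower-triangular matrix with 42 on the subdiagonal and zeros elsewhere, so its characteristic polynomial is lambda^9 and every eigenvalue is 0: sigma(N) = {0}. For the operator norm, N e_i = 42e_{i+1} for i = 1, ..., 8 and N e_9 = 0, so the singular values of N are 42 (with multiplicity 8) and 0; hence ||N|| = 42. The spectral radius r(N) = max|lambda| = 0. Note ||N|| > r(N) — characteristic of non-normal nilpotent operators. Indeed N^9 = 0.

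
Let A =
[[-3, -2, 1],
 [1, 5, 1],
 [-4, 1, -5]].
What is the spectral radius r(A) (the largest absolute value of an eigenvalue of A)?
r(A) ≈ 4.9644

The eigenvalues of A are the roots of its characteristic polynomial. With M = A (coefficients from the trace, the sum of principal 2x2 minors, and det A):
  p(λ) = det(λ I - M) = λ^3 + 3λ^2 - 20λ - 97.
No integer candidate from the rational root theorem (±divisors of 97) is a root, so the roots are irrational. The cubic discriminant is Δ = -103207 < 0, so there is one real root and a complex-conjugate pair. p(4) = -65 and p(5) = 3 have opposite signs, so a root lies in (4, 5); Newton's method refines it to λ ≈ 4.9644. Dividing out (λ - (4.9644)) leaves approximately λ^2 + 7.9644λ + 19.539. For λ^2 + 7.9644λ + 19.539 the discriminant is -14.7236. It is negative, so the remaining roots are the complex-conjugate pair λ ≈ -3.9822 ± 1.9186i. Their product equals the constant term, so |λ|^2 ≈ 19.539 and |λ| ≈ 4.4203.
Thus the eigenvalues (to 4 decimals) are 4.9644 (modulus 4.9644); -3.9822 ± 1.9186i (modulus 4.4203). The spectral radius is the largest modulus: r(A) ≈ 4.9644. (Cross-check: r(A) ≤ ||A||_2 ≈ 6.7337; equality holds whenever A is normal, though it can also hold for some non-normal A.)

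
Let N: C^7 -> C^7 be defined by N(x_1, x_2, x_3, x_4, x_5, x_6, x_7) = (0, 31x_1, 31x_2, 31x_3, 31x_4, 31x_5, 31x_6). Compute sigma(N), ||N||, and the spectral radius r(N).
sigma(N) = {0}; ||N|| = 31; r(N) = 0. (N is nilpotent with N^7 = 0.)

On C^7, N is a strictly lower-triangular matrix with 31 on the subdiagonal and zeros elsewhere, so its characteristic polynomial is lambda^7 and every eigenvalue is 0: sigma(N) = {0}. For the operator norm, N e_i = 31e_{i+1} for i = 1, ..., 6 and N e_7 = 0, so the singular values of N are 31 (with multiplicity 6) and 0; hence ||N|| = 31. The spectral radius r(N) = max|lambda| = 0. Note ||N|| > r(N) — characteristic of non-normal nilpotent operators. Indeed N^7 = 0.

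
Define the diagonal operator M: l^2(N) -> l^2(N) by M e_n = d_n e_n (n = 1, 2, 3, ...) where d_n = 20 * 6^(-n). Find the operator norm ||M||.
||M|| = 10/3 (attained at n = 1)

For M diagonal, ||M|| = sup_n |d_n|. The sequence d_n = 20 * 6^(-n) is positive and strictly decreasing (ratio 6^(-1) < 1), so the supremum is d_1 = 20/6 = 10/3. Hence ||M|| = 10/3.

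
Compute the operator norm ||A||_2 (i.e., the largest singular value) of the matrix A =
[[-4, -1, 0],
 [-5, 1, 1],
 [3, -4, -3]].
||A||_2 ≈ 7.7986 (= sqrt(largest eigenvalue of A^T A))

||A||_2 = sigma_max(A) = sqrt(lambda_max(A^T A)). Form the symmetric matrix M = A^T A =
[[50, -13, -14],
 [-13, 18, 13],
 [-14, 13, 10]].
Its characteristic polynomial (trace, sum of principal 2x2 minors, determinant of M give the coefficients) is
  p(λ) = det(λ I - M) = λ^3 - 78λ^2 + 1046λ - 64.
No integer candidate from the rational root theorem (±divisors of 64) is a root, so the roots are irrational. The cubic discriminant is Δ = 2051213872 > 0, so there are three distinct real roots. p(0) = -64 and p(1) = 905 have opposite signs, so a root lies in (0, 1); Newton's method refines it to λ ≈ 0.0615. p(17) = 89 and p(18) = -676 have opposite signs, so a root lies in (17, 18); Newton's method refines it to λ ≈ 17.1199. p(60) = -2104 and p(61) = 485 have opposite signs, so a root lies in (60, 61); Newton's method refines it to λ ≈ 60.8186. Check (Vieta): the three roots sum to 78, matching tr M = 78.
So the eigenvalues of A^T A are ≈ 0.0615, 17.1199, 60.8186 (all ≥ 0, as they must be for A^T A). The largest is λ_max ≈ 60.8186, hence ||A||_2 = sqrt(λ_max) ≈ 7.7986.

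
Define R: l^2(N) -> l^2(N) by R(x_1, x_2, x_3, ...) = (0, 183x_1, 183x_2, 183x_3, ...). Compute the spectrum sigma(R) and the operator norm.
sigma(R) = closed disk {z in C : |z| ≤ 183}; ||R|| = 183

Note R = 183·U where U is the unit right shift (U x)_k = x_{k-1} (with x_0 := 0); so ||R|| = 183||U|| and sigma(R) = 183·sigma(U). ||R x||^2 = sum_{k≥1} |183x_k|^2 = 33489||x||^2, so ||R|| = 183 and sigma(R) ⊂ {|z| ≤ 183}. For any |lambda| < 183, the equation (R - lambda I) x = 0 forces x_1 = 0, then 183x_k = lambda x_{k+1} ⇒ x = 0, so R has no eigenvalues. But (R - lambda I) is not surjective for |lambda| < 183: solving (R - lambda I) x = e_1 would require x_n proportional to (lambda/183)^(-n), which is not in l^2. So every |lambda| < 183 lies in the residual spectrum. The boundary |lambda| = 183 is in the approximate point spectrum (the spectrum is closed). Hence sigma(R) is the closed disk of radius 183.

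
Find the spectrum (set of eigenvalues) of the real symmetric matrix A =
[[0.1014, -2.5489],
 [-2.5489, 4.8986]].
sigma(A) ≈ {-1, 6}

A is real symmetric, so its spectrum consists of real eigenvalues. Expanding the characteristic polynomial of the displayed matrix gives
  det(λ I - A) = p(λ) = λ^2 + (-5)λ + (-6).
Solving p(λ) = 0 yields eigenvalues ≈ -1, 6. (A is shown rounded to 4 decimals, so these recover the underlying integer eigenvalues to within that precision.)
Verification: the trace of A = 5 equals the sum of eigenvalues 5, and det(A) ≈ -6.0002 matches the eigenvalue product -6.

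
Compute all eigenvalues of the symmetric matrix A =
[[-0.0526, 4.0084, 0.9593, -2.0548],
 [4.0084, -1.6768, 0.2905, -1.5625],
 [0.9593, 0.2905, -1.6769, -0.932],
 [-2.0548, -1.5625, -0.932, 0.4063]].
sigma(A) ≈ {-5, -2, -1, 5}

A is real symmetric, so its spectrum consists of real eigenvalues. Expanding the characteristic polynomial of the displayed matrix gives
  det(λ I - A) = p(λ) = λ^4 + (3)λ^3 + (-23)λ^2 + (-74.9986)λ + (-49.9971).
Solving p(λ) = 0 yields eigenvalues ≈ -5, -2, -1, 5. (A is shown rounded to 4 decimals, so these recover the underlying integer eigenvalues to within that precision.)
Verification: the trace of A = -3 equals the sum of eigenvalues -3, and det(A) ≈ -49.9971 matches the eigenvalue product -50.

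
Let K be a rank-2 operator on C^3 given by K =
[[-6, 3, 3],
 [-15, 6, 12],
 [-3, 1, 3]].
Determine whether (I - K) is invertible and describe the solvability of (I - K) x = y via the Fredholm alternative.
(I - K) is invertible (det(I - K) = 4 ≠ 0), so for every y in C^3 the equation (I - K) x = y has a unique solution.

K has rank 2 and factors as K = U V^T = u1 v1^T + u2 v2^T with u1 = (3, 3, 0), v1 = (-2, 1, 1), u2 = (0, -3, -1), v2 = (3, -1, -3) (multiplying out reproduces the displayed K). The nonzero eigenvalues of U V^T coincide with those of the 2 x 2 matrix G = V^T U = [[v1·u1, v1·u2], [v2·u1, v2·u2]] = [[-3, -4], [6, 6]], and by the Sylvester determinant identity det(I_3 - U V^T) = det(I_2 - V^T U) = det([[4, 4], [-6, -5]]) = (4)(-5) - (4)(-6) = 4. (Direct check: I - K =
[[7, -3, -3],
 [15, -5, -12],
 [3, -1, -2]]
has determinant 4.) The finite-dimensional Fredholm alternative says: either (I - K) is invertible, or ker(I - K) ≠ {0} and then range(I - K) = ker((I - K)^*)^⊥, with dim ker(I - K) = dim ker((I - K)^*). Since det(I - K) ≠ 0, 1 is not an eigenvalue of K and ker(I - K) = {0}, so we are in the first case: for every y there is a unique x = (I - K)^(-1) y. (Explicitly, by the Woodbury identity, (I - U V^T)^(-1) = I + U (I_2 - G)^(-1) V^T.)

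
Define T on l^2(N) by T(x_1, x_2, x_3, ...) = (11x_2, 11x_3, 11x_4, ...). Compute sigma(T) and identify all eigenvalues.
sigma(T) = closed disk {z in C : |z| ≤ 11}; sigma_p(T) = open disk {z in C : |z| < 11}

Note T = 11·V where V is the unit left shift (V x)_k = x_{k+1}; so sigma(T) = 11·sigma(V) and ||T|| = 11||V||. ||T x||^2 = 121sum_{k≥2} |x_k|^2 ≤ 121||x||^2, with equality on {x : x_1 = 0}, so ||T|| = 11. For any lambda with |lambda| < 11, set r = lambda/11 (|r| < 1); the vector x = (1, r, r^2, ...) is in l^2 and satisfies T x = 11(r, r^2, ...) = lambda x, so lambda is an eigenvalue. On the boundary |lambda| = 11 the geometric series diverges, so no l^2 eigenvector exists, but these lambda lie in the approximate point spectrum. Hence sigma(T) is the closed disk of radius 11 and sigma_p(T) is the open disk.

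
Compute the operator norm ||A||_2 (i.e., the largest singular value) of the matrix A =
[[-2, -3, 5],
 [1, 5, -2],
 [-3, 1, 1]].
||A||_2 = sqrt((76 + sqrt(2308))/2) ≈ 7.8753 (= sqrt(largest eigenvalue of A^T A))

||A||_2 = sigma_max(A) = sqrt(lambda_max(A^T A)). Form the symmetric matrix M = A^T A =
[[14, 8, -15],
 [8, 35, -24],
 [-15, -24, 30]].
Its characteristic polynomial (trace, sum of principal 2x2 minors, determinant of M give the coefficients) is
  p(λ) = det(λ I - M) = λ^3 - 79λ^2 + 1095λ - 2601.
By the rational root theorem any rational root is an integer divisor of 2601. Testing λ = 3: p(3) = 27 - 711 + 3285 - 2601 = 0, so λ = 3 is a root. Dividing out (λ - 3) leaves p(λ) = (λ - 3)(λ^2 - 76λ + 867). For λ^2 - 76λ + 867 the discriminant is 2308. It is nonnegative but not a perfect square, so the roots are real and irrational: λ = (76 ± sqrt(2308))/2 ≈ 62.0208, 13.9792.
So the eigenvalues of A^T A are ≈ 3, 13.9792, 62.0208 (all ≥ 0, as they must be for A^T A). The largest is λ_max = (76 + sqrt(2308))/2 ≈ 62.0208, hence ||A||_2 = sqrt(λ_max) = sqrt((76 + sqrt(2308))/2) ≈ 7.8753.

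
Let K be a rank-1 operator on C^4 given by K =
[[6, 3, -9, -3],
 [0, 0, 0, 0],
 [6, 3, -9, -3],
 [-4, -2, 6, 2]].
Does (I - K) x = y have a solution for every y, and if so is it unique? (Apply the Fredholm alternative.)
(I - K) is invertible (det(I - K) = 2 ≠ 0), so for every y in C^4 the equation (I - K) x = y has a unique solution.

K has rank 1, so it is an outer product K = u v^T: every row of K is a multiple of one row vector. Reading off the entries, u = (3, 0, 3, -2) and v = (2, 1, -3, -1) (row i of K equals u_i·v^T). A rank-one matrix u v^T satisfies K u = u (v·u) and kills the (3)-dimensional subspace v^⊥, so its characteristic polynomial is lambda^3 (lambda - v·u) with v·u = tr K = -1. Hence the eigenvalues of I - K are 1 (multiplicity 3) and 1 - (-1) = 2, so det(I - K) = 2. (Direct check: I - K =
[[-5, -3, 9, 3],
 [0, 1, 0, 0],
 [-6, -3, 10, 3],
 [4, 2, -6, -1]]
has determinant 2.) The finite-dimensional Fredholm alternative says: either (I - K) is invertible, or ker(I - K) ≠ {0} and then range(I - K) = ker((I - K)^*)^⊥, with dim ker(I - K) = dim ker((I - K)^*). Since det(I - K) ≠ 0, 1 is not an eigenvalue of K and ker(I - K) = {0}, so we are in the first case: for every y there is a unique x = (I - K)^(-1) y. Explicitly, by the Sherman–Morrison formula, (I - u v^T)^(-1) = I + u v^T/(1 - v·u), i.e. (I - K)^(-1) = I + K/(2).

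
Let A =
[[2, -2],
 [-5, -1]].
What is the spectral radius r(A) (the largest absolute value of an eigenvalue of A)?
r(A) = 4

The eigenvalues of A are the roots of its characteristic polynomial. With M = A (coefficients from the trace and determinant):
  p(λ) = det(λ I - M) = λ^2 - λ - 12.
For λ^2 - λ - 12 the discriminant is 49. It is a perfect square (7^2), so the roots are rational: λ = (1 ± 7)/2 = 4, -3.
Thus the eigenvalues (to 4 decimals) are 4 (modulus 4); -3 (modulus 3). The spectral radius is the largest modulus: r(A) = 4. (Cross-check: r(A) ≤ ||A||_2 ≈ 5.389; equality holds whenever A is normal, though it can also hold for some non-normal A.)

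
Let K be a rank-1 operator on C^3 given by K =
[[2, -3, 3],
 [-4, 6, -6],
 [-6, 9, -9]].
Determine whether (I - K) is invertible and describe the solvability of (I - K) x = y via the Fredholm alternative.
(I - K) is invertible (det(I - K) = 2 ≠ 0), so for every y in C^3 the equation (I - K) x = y has a unique solution.

K has rank 1, so it is an outer product K = u v^T: every row of K is a multiple of one row vector. Reading off the entries, u = (-1, 2, 3) and v = (-2, 3, -3) (row i of K equals u_i·v^T). A rank-one matrix u v^T satisfies K u = u (v·u) and kills the (2)-dimensional subspace v^⊥, so its characteristic polynomial is lambda^2 (lambda - v·u) with v·u = tr K = -1. Hence the eigenvalues of I - K are 1 (multiplicity 2) and 1 - (-1) = 2, so det(I - K) = 2. (Direct check: I - K =
[[-1, 3, -3],
 [4, -5, 6],
 [6, -9, 10]]
has determinant 2.) The finite-dimensional Fredholm alternative says: either (I - K) is invertible, or ker(I - K) ≠ {0} and then range(I - K) = ker((I - K)^*)^⊥, with dim ker(I - K) = dim ker((I - K)^*). Since det(I - K) ≠ 0, 1 is not an eigenvalue of K and ker(I - K) = {0}, so we are in the first case: for every y there is a unique x = (I - K)^(-1) y. Explicitly, by the Sherman–Morrison formula, (I - u v^T)^(-1) = I + u v^T/(1 - v·u), i.e. (I - K)^(-1) = I + K/(2).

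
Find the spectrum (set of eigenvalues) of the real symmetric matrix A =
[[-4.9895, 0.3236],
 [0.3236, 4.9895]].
sigma(A) ≈ {-5, 5}

A is real symmetric, so its spectrum consists of real eigenvalues. Expanding the characteristic polynomial of the displayed matrix gives
  det(λ I - A) = p(λ) = λ^2 + (0)λ + (-25).
Solving p(λ) = 0 yields eigenvalues ≈ -5, 5. (A is shown rounded to 4 decimals, so these recover the underlying integer eigenvalues to within that precision.)
Verification: the trace of A = 0 equals the sum of eigenvalues 0, and det(A) ≈ -24.9998 matches the eigenvalue product -25.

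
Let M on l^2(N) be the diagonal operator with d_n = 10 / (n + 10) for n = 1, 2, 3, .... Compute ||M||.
||M|| = 10/11 (attained at n = 1)

For M diagonal, ||M|| = sup_n |d_n| = sup_n 10/(n + 10). This is positive and strictly decreasing in n, so the supremum is attained at n = 1: d_1 = 10/(1 + 10) = 10/11. Hence ||M|| = 10/11.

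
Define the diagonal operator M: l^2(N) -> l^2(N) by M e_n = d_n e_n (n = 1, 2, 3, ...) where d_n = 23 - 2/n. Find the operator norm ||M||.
||M|| = 23

For a diagonal operator on l^2 with entries d_n, ||M|| = sup_n |d_n|. Here d_1 = 21, d_2 = 22, ..., and d_n = 23 - 2/n increases monotonically toward 23. All terms lie in [21, 23), so |d_n| = d_n and the supremum is the limit 23, which is not attained by any individual d_n. Hence ||M|| = 23.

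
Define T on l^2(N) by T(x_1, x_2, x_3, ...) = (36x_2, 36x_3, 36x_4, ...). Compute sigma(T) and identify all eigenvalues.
sigma(T) = closed disk {z in C : |z| ≤ 36}; sigma_p(T) = open disk {z in C : |z| < 36}

Note T = 36·V where V is the unit left shift (V x)_k = x_{k+1}; so sigma(T) = 36·sigma(V) and ||T|| = 36||V||. ||T x||^2 = 1296sum_{k≥2} |x_k|^2 ≤ 1296||x||^2, with equality on {x : x_1 = 0}, so ||T|| = 36. For any lambda with |lambda| < 36, set r = lambda/36 (|r| < 1); the vector x = (1, r, r^2, ...) is in l^2 and satisfies T x = 36(r, r^2, ...) = lambda x, so lambda is an eigenvalue. On the boundary |lambda| = 36 the geometric series diverges, so no l^2 eigenvector exists, but these lambda lie in the approximate point spectrum. Hence sigma(T) is the closed disk of radius 36 and sigma_p(T) is the open disk.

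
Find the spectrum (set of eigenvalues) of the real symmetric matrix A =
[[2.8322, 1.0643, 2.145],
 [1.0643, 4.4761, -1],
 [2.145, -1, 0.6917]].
sigma(A) ≈ {-1, 4, 5}

A is real symmetric, so its spectrum consists of real eigenvalues. Expanding the characteristic polynomial of the displayed matrix gives
  det(λ I - A) = p(λ) = λ^3 + (-8)λ^2 + (11)λ + (20).
Solving p(λ) = 0 yields eigenvalues ≈ -1, 4, 5. (A is shown rounded to 4 decimals, so these recover the underlying integer eigenvalues to within that precision.)
Verification: the trace of A = 8 equals the sum of eigenvalues 8, and det(A) ≈ -19.9992 matches the eigenvalue product -20.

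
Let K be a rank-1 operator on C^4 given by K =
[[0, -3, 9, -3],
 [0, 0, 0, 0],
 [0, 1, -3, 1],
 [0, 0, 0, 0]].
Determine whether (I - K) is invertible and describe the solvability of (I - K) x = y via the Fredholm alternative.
(I - K) is invertible (det(I - K) = 4 ≠ 0), so for every y in C^4 the equation (I - K) x = y has a unique solution.

K has rank 1, so it is an outer product K = u v^T: every row of K is a multiple of one row vector. Reading off the entries, u = (3, 0, -1, 0) and v = (0, -1, 3, -1) (row i of K equals u_i·v^T). A rank-one matrix u v^T satisfies K u = u (v·u) and kills the (3)-dimensional subspace v^⊥, so its characteristic polynomial is lambda^3 (lambda - v·u) with v·u = tr K = -3. Hence the eigenvalues of I - K are 1 (multiplicity 3) and 1 - (-3) = 4, so det(I - K) = 4. (Direct check: I - K =
[[1, 3, -9, 3],
 [0, 1, 0, 0],
 [0, -1, 4, -1],
 [0, 0, 0, 1]]
has determinant 4.) The finite-dimensional Fredholm alternative says: either (I - K) is invertible, or ker(I - K) ≠ {0} and then range(I - K) = ker((I - K)^*)^⊥, with dim ker(I - K) = dim ker((I - K)^*). Since det(I - K) ≠ 0, 1 is not an eigenvalue of K and ker(I - K) = {0}, so we are in the first case: for every y there is a unique x = (I - K)^(-1) y. Explicitly, by the Sherman–Morrison formula, (I - u v^T)^(-1) = I + u v^T/(1 - v·u), i.e. (I - K)^(-1) = I + K/(4).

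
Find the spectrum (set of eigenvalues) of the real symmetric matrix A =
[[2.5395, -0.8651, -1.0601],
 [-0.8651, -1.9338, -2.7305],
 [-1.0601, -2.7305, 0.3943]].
sigma(A) ≈ {-4, 2, 3}

A is real symmetric, so its spectrum consists of real eigenvalues. Expanding the characteristic polynomial of the displayed matrix gives
  det(λ I - A) = p(λ) = λ^3 + (-1)λ^2 + (-14)λ + (24).
Solving p(λ) = 0 yields eigenvalues ≈ -4, 2, 3. (A is shown rounded to 4 decimals, so these recover the underlying integer eigenvalues to within that precision.)
Verification: the trace of A = 1 equals the sum of eigenvalues 1, and det(A) ≈ -24.0000 matches the eigenvalue product -24.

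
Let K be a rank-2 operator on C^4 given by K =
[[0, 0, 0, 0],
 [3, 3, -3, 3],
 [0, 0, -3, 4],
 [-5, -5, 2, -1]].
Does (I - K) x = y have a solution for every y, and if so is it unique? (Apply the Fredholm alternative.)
(I - K) is singular (det(I - K) = 0, i.e. 1 ∈ sigma(K)). (I - K) x = y is solvable iff y ⊥ ker((I - K)^*) = span{(-20, -20, 11, -8)}, i.e. iff -20y_1 - 20y_2 + 11y_3 - 8y_4 = 0. When solvable, x is determined up to adding multiples of (0, 0, 1, 1) (ker(I - K) = span{(0, 0, 1, 1)}, dimension 1).

K has rank 2 and factors as K = U V^T = u1 v1^T + u2 v2^T with u1 = (0, -3, -3, 2), v1 = (-1, -1, 1, -1), u2 = (0, 0, -1, -1), v2 = (3, 3, 0, -1) (multiplying out reproduces the displayed K). The nonzero eigenvalues of U V^T coincide with those of the 2 x 2 matrix G = V^T U = [[v1·u1, v1·u2], [v2·u1, v2·u2]] = [[-2, 0], [-11, 1]], and by the Sylvester determinant identity det(I_4 - U V^T) = det(I_2 - V^T U) = det([[3, 0], [11, 0]]) = (3)(0) - (0)(11) = 0. (Direct check: I - K =
[[1, 0, 0, 0],
 [-3, -2, 3, -3],
 [0, 0, 4, -4],
 [5, 5, -2, 2]]
has determinant 0.) So 1 is an eigenvalue of K and (I - K) is not invertible. The finite-dimensional Fredholm alternative says: either (I - K) is invertible, or ker(I - K) ≠ {0} and then range(I - K) = ker((I - K)^*)^⊥, with dim ker(I - K) = dim ker((I - K)^*). We are in the second case, so we compute both kernels via the 2 x 2 reduction. If (I - U V^T) x = 0 then x = U (V^T x) lies in the column space of U; writing x = U b gives U (I_2 - G) b = 0, and since u1, u2 are independent, (I_2 - G) b = 0. With I_2 - G = [[3, 0], [11, 0]] (singular, as its determinant is 0) a null vector is b = (0, -1), so ker(I - K) = span{0·u1 + (-1)·u2} = span{(0, 0, 1, 1)}. For the adjoint, (I - K)^* = I - K^T = I - V U^T, and the same argument gives ker((I - K)^*) = {V a : (I_2 - G)^T a = 0}; (I_2 - G)^T = [[3, 11], [0, 0]] has null vector a = (11, -3), so ker((I - K)^*) = span{11·v1 + (-3)·v2} = span{(-20, -20, 11, -8)}. (Both kernels are 1-dimensional, matching rank(I - K) = 3.) Therefore (I - K) x = y is solvable iff <y, (-20, -20, 11, -8)> = 0, i.e. iff -20y_1 - 20y_2 + 11y_3 - 8y_4 = 0; when solvable the solution set is the line x_p + c·(0, 0, 1, 1), c ∈ C.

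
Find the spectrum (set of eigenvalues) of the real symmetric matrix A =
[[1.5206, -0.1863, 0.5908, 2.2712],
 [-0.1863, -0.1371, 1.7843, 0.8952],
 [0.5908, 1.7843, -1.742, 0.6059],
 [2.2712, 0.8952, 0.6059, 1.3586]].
sigma(A) ≈ {-3, -1, 1, 4}

A is real symmetric, so its spectrum consists of real eigenvalues. Expanding the characteristic polynomial of the displayed matrix gives
  det(λ I - A) = p(λ) = λ^4 + (-1)λ^3 + (-13)λ^2 + (1)λ + (12).
Solving p(λ) = 0 yields eigenvalues ≈ -3, -1, 1, 4. (A is shown rounded to 4 decimals, so these recover the underlying integer eigenvalues to within that precision.)
Verification: the trace of A = 1 equals the sum of eigenvalues 1, and det(A) ≈ 12.0000 matches the eigenvalue product 12.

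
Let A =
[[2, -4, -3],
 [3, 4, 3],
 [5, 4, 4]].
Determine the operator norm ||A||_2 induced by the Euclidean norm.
||A||_2 ≈ 9.9755 (= sqrt(largest eigenvalue of A^T A))

||A||_2 = sigma_max(A) = sqrt(lambda_max(A^T A)). Form the symmetric matrix M = A^T A =
[[38, 24, 23],
 [24, 48, 40],
 [23, 40, 34]].
Its characteristic polynomial (trace, sum of principal 2x2 minors, determinant of M give the coefficients) is
  p(λ) = det(λ I - M) = λ^3 - 120λ^2 + 2043λ - 400.
No integer candidate from the rational root theorem (±divisors of 400) is a root, so the roots are irrational. The cubic discriminant is Δ = 24990763572 > 0, so there are three distinct real roots. p(0) = -400 and p(1) = 1524 have opposite signs, so a root lies in (0, 1); Newton's method refines it to λ ≈ 0.1981. p(20) = 460 and p(21) = -1156 have opposite signs, so a root lies in (20, 21); Newton's method refines it to λ ≈ 20.2922. p(99) = -3964 and p(100) = 3900 have opposite signs, so a root lies in (99, 100); Newton's method refines it to λ ≈ 99.5097. Check (Vieta): the three roots sum to 120, matching tr M = 120.
So the eigenvalues of A^T A are ≈ 0.1981, 20.2922, 99.5097 (all ≥ 0, as they must be for A^T A). The largest is λ_max ≈ 99.5097, hence ||A||_2 = sqrt(λ_max) ≈ 9.9755.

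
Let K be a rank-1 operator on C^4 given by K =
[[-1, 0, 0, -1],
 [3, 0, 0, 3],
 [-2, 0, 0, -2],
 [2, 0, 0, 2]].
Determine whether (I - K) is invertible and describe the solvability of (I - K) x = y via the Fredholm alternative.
(I - K) is singular (det(I - K) = 0, i.e. 1 ∈ sigma(K)). (I - K) x = y is solvable iff y ⊥ ker((I - K)^*) = span{(-1, 0, 0, -1)}, i.e. iff -y_1 - y_4 = 0. When solvable, the solutions are x = y + c·(1, -3, 2, -2), c arbitrary (ker(I - K) = span{(1, -3, 2, -2)}, dimension 1).

K has rank 1, so it is an outer product K = u v^T: every row of K is a multiple of one row vector. Reading off the entries, u = (1, -3, 2, -2) and v = (-1, 0, 0, -1) (row i of K equals u_i·v^T). A rank-one matrix u v^T satisfies K u = u (v·u) and kills the (3)-dimensional subspace v^⊥, so its characteristic polynomial is lambda^3 (lambda - v·u) with v·u = tr K = 1. Hence the eigenvalues of I - K are 1 (multiplicity 3) and 1 - (1) = 0, so det(I - K) = 0. (Direct check: I - K =
[[2, 0, 0, 1],
 [-3, 1, 0, -3],
 [2, 0, 1, 2],
 [-2, 0, 0, -1]]
has determinant 0.) So 1 is an eigenvalue of K and (I - K) is not invertible. The finite-dimensional Fredholm alternative says: either (I - K) is invertible, or ker(I - K) ≠ {0} and then range(I - K) = ker((I - K)^*)^⊥, with dim ker(I - K) = dim ker((I - K)^*). We are in the second case, so we need both kernels. Kernel of I - K: (I - K) u = u - u (v·u) = u - u = 0, so ker(I - K) = span{u} = span{(1, -3, 2, -2)} (it is exactly 1-dimensional because rank(I - K) = 3). Kernel of the adjoint: K is real, so (I - K)^* = I - K^T = I - v u^T, and (I - v u^T) v = v - v (u·v) = 0; hence ker((I - K)^*) = span{v} = span{(-1, 0, 0, -1)}. Therefore (I - K) x = y is solvable iff <y, v> = 0, i.e. iff -y_1 - y_4 = 0. When this holds, K y = u (v·y) = 0, so (I - K) y = y and x = y is a particular solution; the full solution set is the line x = y + c·u = y + c·(1, -3, 2, -2), c ∈ C.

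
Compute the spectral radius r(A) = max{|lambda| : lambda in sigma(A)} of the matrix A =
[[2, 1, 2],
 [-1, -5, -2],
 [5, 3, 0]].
r(A) ≈ 3.7467

The eigenvalues of A are the roots of its characteristic polynomial. With M = A (coefficients from the trace, the sum of principal 2x2 minors, and det A):
  p(λ) = det(λ I - M) = λ^3 + 3λ^2 - 13λ - 46.
No integer candidate from the rational root theorem (±divisors of 46) is a root, so the roots are irrational. The cubic discriminant is Δ = -9563 < 0, so there is one real root and a complex-conjugate pair. p(3) = -31 and p(4) = 14 have opposite signs, so a root lies in (3, 4); Newton's method refines it to λ ≈ 3.7467. Dividing out (λ - (3.7467)) leaves approximately λ^2 + 6.7467λ + 12.2776. For λ^2 + 6.7467λ + 12.2776 the discriminant is -3.5927. It is negative, so the remaining roots are the complex-conjugate pair λ ≈ -3.3733 ± 0.9477i. Their product equals the constant term, so |λ|^2 ≈ 12.2776 and |λ| ≈ 3.5039.
Thus the eigenvalues (to 4 decimals) are 3.7467 (modulus 3.7467); -3.3733 ± 0.9477i (modulus 3.5039). The spectral radius is the largest modulus: r(A) ≈ 3.7467. (Cross-check: r(A) ≤ ||A||_2 ≈ 7.6165; equality holds whenever A is normal, though it can also hold for some non-normal A.)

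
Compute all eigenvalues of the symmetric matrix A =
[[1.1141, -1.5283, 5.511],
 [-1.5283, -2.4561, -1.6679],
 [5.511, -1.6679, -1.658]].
sigma(A) ≈ {-6, -3, 6}

A is real symmetric, so its spectrum consists of real eigenvalues. Expanding the characteristic polynomial of the displayed matrix gives
  det(λ I - A) = p(λ) = λ^3 + (3)λ^2 + (-36)λ + (-108).
Solving p(λ) = 0 yields eigenvalues ≈ -6, -3, 6. (A is shown rounded to 4 decimals, so these recover the underlying integer eigenvalues to within that precision.)
Verification: the trace of A = -3 equals the sum of eigenvalues -3, and det(A) ≈ 108.0003 matches the eigenvalue product 108.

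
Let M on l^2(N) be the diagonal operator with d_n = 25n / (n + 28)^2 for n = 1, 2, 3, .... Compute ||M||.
||M|| = 25/112 (attained at n = 28)

For M diagonal, ||M|| = sup_n |d_n|. Treat f(x) = 25x / (x + 28)^2 for real x > 0. By the quotient rule, f'(x) = 25(28 - x)/(x + 28)^3, which is positive for x < 28 and negative for x > 28. So f has a unique maximum at x = 28, and since 28 is a positive integer, the supremum over n ≥ 1 is attained at n = 28: d_28 = 25·28/(28 + 28)^2 = 25·28/3136 = 25/112. Hence ||M|| = 25/112.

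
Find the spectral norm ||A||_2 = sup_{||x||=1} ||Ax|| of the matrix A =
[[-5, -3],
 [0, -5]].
||A||_2 = sqrt((59 + sqrt(981))/2) ≈ 6.7202 (= sqrt(largest eigenvalue of A^T A))

||A||_2 = sigma_max(A) = sqrt(lambda_max(A^T A)). Form the symmetric matrix M = A^T A =
[[25, 15],
 [15, 34]].
Its characteristic polynomial (trace, determinant of M give the coefficients) is
  p(λ) = det(λ I - M) = λ^2 - 59λ + 625.
For λ^2 - 59λ + 625 the discriminant is 981. It is nonnegative but not a perfect square, so the roots are real and irrational: λ = (59 ± sqrt(981))/2 ≈ 45.1605, 13.8395.
So the eigenvalues of A^T A are ≈ 13.8395, 45.1605 (all ≥ 0, as they must be for A^T A). The largest is λ_max = (59 + sqrt(981))/2 ≈ 45.1605, hence ||A||_2 = sqrt(λ_max) = sqrt((59 + sqrt(981))/2) ≈ 6.7202.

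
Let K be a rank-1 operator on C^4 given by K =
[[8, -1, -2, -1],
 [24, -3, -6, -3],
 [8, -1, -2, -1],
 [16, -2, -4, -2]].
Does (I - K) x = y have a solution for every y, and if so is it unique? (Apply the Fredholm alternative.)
(I - K) is singular (det(I - K) = 0, i.e. 1 ∈ sigma(K)). (I - K) x = y is solvable iff y ⊥ ker((I - K)^*) = span{(8, -1, -2, -1)}, i.e. iff 8y_1 - y_2 - 2y_3 - y_4 = 0. When solvable, the solutions are x = y + c·(1, 3, 1, 2), c arbitrary (ker(I - K) = span{(1, 3, 1, 2)}, dimension 1).

K has rank 1, so it is an outer product K = u v^T: every row of K is a multiple of one row vector. Reading off the entries, u = (1, 3, 1, 2) and v = (8, -1, -2, -1) (row i of K equals u_i·v^T). A rank-one matrix u v^T satisfies K u = u (v·u) and kills the (3)-dimensional subspace v^⊥, so its characteristic polynomial is lambda^3 (lambda - v·u) with v·u = tr K = 1. Hence the eigenvalues of I - K are 1 (multiplicity 3) and 1 - (1) = 0, so det(I - K) = 0. (Direct check: I - K =
[[-7, 1, 2, 1],
 [-24, 4, 6, 3],
 [-8, 1, 3, 1],
 [-16, 2, 4, 3]]
has determinant 0.) So 1 is an eigenvalue of K and (I - K) is not invertible. The finite-dimensional Fredholm alternative says: either (I - K) is invertible, or ker(I - K) ≠ {0} and then range(I - K) = ker((I - K)^*)^⊥, with dim ker(I - K) = dim ker((I - K)^*). We are in the second case, so we need both kernels. Kernel of I - K: (I - K) u = u - u (v·u) = u - u = 0, so ker(I - K) = span{u} = span{(1, 3, 1, 2)} (it is exactly 1-dimensional because rank(I - K) = 3). Kernel of the adjoint: K is real, so (I - K)^* = I - K^T = I - v u^T, and (I - v u^T) v = v - v (u·v) = 0; hence ker((I - K)^*) = span{v} = span{(8, -1, -2, -1)}. Therefore (I - K) x = y is solvable iff <y, v> = 0, i.e. iff 8y_1 - y_2 - 2y_3 - y_4 = 0. When this holds, K y = u (v·y) = 0, so (I - K) y = y and x = y is a particular solution; the full solution set is the line x = y + c·u = y + c·(1, 3, 1, 2), c ∈ C.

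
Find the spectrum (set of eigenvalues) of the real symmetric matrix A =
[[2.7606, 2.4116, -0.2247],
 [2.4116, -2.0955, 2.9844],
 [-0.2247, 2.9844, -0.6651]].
sigma(A) ≈ {-5, 1, 4}

A is real symmetric, so its spectrum consists of real eigenvalues. Expanding the characteristic polynomial of the displayed matrix gives
  det(λ I - A) = p(λ) = λ^3 + (0)λ^2 + (-21)λ + (20).
Solving p(λ) = 0 yields eigenvalues ≈ -5, 1, 4. (A is shown rounded to 4 decimals, so these recover the underlying integer eigenvalues to within that precision.)
Verification: the trace of A = 0 equals the sum of eigenvalues 0, and det(A) ≈ -20.0007 matches the eigenvalue product -20.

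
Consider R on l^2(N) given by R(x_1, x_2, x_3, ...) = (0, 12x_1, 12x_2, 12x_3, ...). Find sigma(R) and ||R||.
sigma(R) = closed disk {z in C : |z| ≤ 12}; ||R|| = 12

Note R = 12·U where U is the unit right shift (U x)_k = x_{k-1} (with x_0 := 0); so ||R|| = 12||U|| and sigma(R) = 12·sigma(U). ||R x||^2 = sum_{k≥1} |12x_k|^2 = 144||x||^2, so ||R|| = 12 and sigma(R) ⊂ {|z| ≤ 12}. For any |lambda| < 12, the equation (R - lambda I) x = 0 forces x_1 = 0, then 12x_k = lambda x_{k+1} ⇒ x = 0, so R has no eigenvalues. But (R - lambda I) is not surjective for |lambda| < 12: solving (R - lambda I) x = e_1 would require x_n proportional to (lambda/12)^(-n), which is not in l^2. So every |lambda| < 12 lies in the residual spectrum. The boundary |lambda| = 12 is in the approximate point spectrum (the spectrum is closed). Hence sigma(R) is the closed disk of radius 12.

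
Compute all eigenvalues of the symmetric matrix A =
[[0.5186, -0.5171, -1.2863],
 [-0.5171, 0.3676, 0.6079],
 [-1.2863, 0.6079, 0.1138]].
sigma(A) ≈ {-1, 0, 2}

A is real symmetric, so its spectrum consists of real eigenvalues. Expanding the characteristic polynomial of the displayed matrix gives
  det(λ I - A) = p(λ) = λ^3 + (-1)λ^2 + (-2)λ + (0).
Solving p(λ) = 0 yields eigenvalues ≈ -1, 0, 2. (A is shown rounded to 4 decimals, so these recover the underlying integer eigenvalues to within that precision.)
Verification: the trace of A = 1 equals the sum of eigenvalues 1, and det(A) ≈ 0.0001 matches the eigenvalue product 0.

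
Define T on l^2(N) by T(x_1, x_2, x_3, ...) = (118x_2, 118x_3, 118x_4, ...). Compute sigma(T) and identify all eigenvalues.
sigma(T) = closed disk {z in C : |z| ≤ 118}; sigma_p(T) = open disk {z in C : |z| < 118}

Note T = 118·V where V is the unit left shift (V x)_k = x_{k+1}; so sigma(T) = 118·sigma(V) and ||T|| = 118||V||. ||T x||^2 = 13924sum_{k≥2} |x_k|^2 ≤ 13924||x||^2, with equality on {x : x_1 = 0}, so ||T|| = 118. For any lambda with |lambda| < 118, set r = lambda/118 (|r| < 1); the vector x = (1, r, r^2, ...) is in l^2 and satisfies T x = 118(r, r^2, ...) = lambda x, so lambda is an eigenvalue. On the boundary |lambda| = 118 the geometric series diverges, so no l^2 eigenvector exists, but these lambda lie in the approximate point spectrum. Hence sigma(T) is the closed disk of radius 118 and sigma_p(T) is the open disk.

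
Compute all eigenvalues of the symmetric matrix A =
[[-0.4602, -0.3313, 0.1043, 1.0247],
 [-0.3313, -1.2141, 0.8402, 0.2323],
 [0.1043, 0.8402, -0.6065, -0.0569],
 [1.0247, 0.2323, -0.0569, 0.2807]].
sigma(A) ≈ {-2, -1, 0, 1}

A is real symmetric, so its spectrum consists of real eigenvalues. Expanding the characteristic polynomial of the displayed matrix gives
  det(λ I - A) = p(λ) = λ^4 + (2)λ^3 + (-1)λ^2 + (-2)λ + (0).
Solving p(λ) = 0 yields eigenvalues ≈ -2, -1, 0, 1. (A is shown rounded to 4 decimals, so these recover the underlying integer eigenvalues to within that precision.)
Verification: the trace of A = -2 equals the sum of eigenvalues -2, and det(A) ≈ -0.0001 matches the eigenvalue product 0.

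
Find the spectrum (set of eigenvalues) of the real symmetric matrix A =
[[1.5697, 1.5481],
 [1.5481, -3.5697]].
sigma(A) ≈ {-4, 2}

A is real symmetric, so its spectrum consists of real eigenvalues. Expanding the characteristic polynomial of the displayed matrix gives
  det(λ I - A) = p(λ) = λ^2 + (2)λ + (-8).
Solving p(λ) = 0 yields eigenvalues ≈ -4, 2. (A is shown rounded to 4 decimals, so these recover the underlying integer eigenvalues to within that precision.)
Verification: the trace of A = -2 equals the sum of eigenvalues -2, and det(A) ≈ -8.0000 matches the eigenvalue product -8.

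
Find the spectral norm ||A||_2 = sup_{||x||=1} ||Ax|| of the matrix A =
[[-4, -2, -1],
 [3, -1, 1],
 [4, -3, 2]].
||A||_2 ≈ 6.9677 (= sqrt(largest eigenvalue of A^T A))

||A||_2 = sigma_max(A) = sqrt(lambda_max(A^T A)). Form the symmetric matrix M = A^T A =
[[41, -7, 15],
 [-7, 14, -5],
 [15, -5, 6]].
Its characteristic polynomial (trace, sum of principal 2x2 minors, determinant of M give the coefficients) is
  p(λ) = det(λ I - M) = λ^3 - 61λ^2 + 605λ - 25.
No integer candidate from the rational root theorem (±divisors of 25) is a root, so the roots are irrational. The cubic discriminant is Δ = 470090800 > 0, so there are three distinct real roots. p(0) = -25 and p(1) = 520 have opposite signs, so a root lies in (0, 1); Newton's method refines it to λ ≈ 0.0415. p(12) = 179 and p(13) = -272 have opposite signs, so a root lies in (12, 13); Newton's method refines it to λ ≈ 12.4095. p(48) = -937 and p(49) = 808 have opposite signs, so a root lies in (48, 49); Newton's method refines it to λ ≈ 48.549. Check (Vieta): the three roots sum to 61, matching tr M = 61.
So the eigenvalues of A^T A are ≈ 0.0415, 12.4095, 48.549 (all ≥ 0, as they must be for A^T A). The largest is λ_max ≈ 48.549, hence ||A||_2 = sqrt(λ_max) ≈ 6.9677.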